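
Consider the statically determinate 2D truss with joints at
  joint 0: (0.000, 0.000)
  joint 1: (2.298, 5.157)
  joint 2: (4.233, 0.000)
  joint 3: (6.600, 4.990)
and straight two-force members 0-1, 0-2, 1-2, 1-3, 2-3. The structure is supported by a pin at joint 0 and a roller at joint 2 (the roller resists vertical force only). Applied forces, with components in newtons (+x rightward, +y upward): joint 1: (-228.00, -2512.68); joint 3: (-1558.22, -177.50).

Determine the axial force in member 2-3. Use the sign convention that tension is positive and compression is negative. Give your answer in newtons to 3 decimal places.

-258.643

N=4 nodes, M=5 members, R=3 reactions → 2N=8, M+R=8
member 0 (0-1): L=5.6458, (cx,cy)=(0.4070,0.9134)
member 1 (0-2): L=4.2330, (cx,cy)=(1.0000,0.0000)
member 2 (1-2): L=5.5081, (cx,cy)=(0.3513,-0.9363)
member 3 (1-3): L=4.3052, (cx,cy)=(0.9992,-0.0388)
member 4 (2-3): L=5.5229, (cx,cy)=(0.4286,0.9035)
solve A·x = −loads:
  F[0-1] = -3463.9161 N (compression)
  F[0-2] = -376.3171 N (compression)
  F[1-2] = +755.6694 N (tension)
  F[1-3] = -1448.4616 N (compression)
  F[2-3] = -258.6434 N (compression)
  Rx@0 = +1786.2200 N
  Ry@0 = +3163.9988 N
  Ry@2 = -473.8188 N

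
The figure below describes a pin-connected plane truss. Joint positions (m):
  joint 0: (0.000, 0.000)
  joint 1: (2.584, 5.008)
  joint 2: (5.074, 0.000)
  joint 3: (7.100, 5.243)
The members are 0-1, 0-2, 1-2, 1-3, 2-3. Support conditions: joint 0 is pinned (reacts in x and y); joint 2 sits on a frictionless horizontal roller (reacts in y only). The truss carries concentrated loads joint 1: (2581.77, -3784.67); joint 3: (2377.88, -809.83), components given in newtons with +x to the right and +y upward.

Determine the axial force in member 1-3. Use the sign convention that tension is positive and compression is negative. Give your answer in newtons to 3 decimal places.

N=4 nodes, M=5 members, R=3 reactions → 2N=8, M+R=8
member 0 (0-1): L=5.6353, (cx,cy)=(0.4585,0.8887)
member 1 (0-2): L=5.0740, (cx,cy)=(1.0000,0.0000)
member 2 (1-2): L=5.5929, (cx,cy)=(0.4452,-0.8954)
member 3 (1-3): L=4.5221, (cx,cy)=(0.9986,0.0520)
member 4 (2-3): L=5.6208, (cx,cy)=(0.3604,0.9328)
solve A·x = −loads:
  F[0-1] = +3906.1984 N (tension)
  F[0-2] = +3168.5235 N (tension)
  F[1-2] = -7943.8387 N (compression)
  F[1-3] = +2749.7477 N (tension)
  F[2-3] = -1021.3827 N (compression)
  Rx@0 = -4959.6500 N
  Ry@0 = -3471.3473 N
  Ry@2 = +8065.8473 N

2749.748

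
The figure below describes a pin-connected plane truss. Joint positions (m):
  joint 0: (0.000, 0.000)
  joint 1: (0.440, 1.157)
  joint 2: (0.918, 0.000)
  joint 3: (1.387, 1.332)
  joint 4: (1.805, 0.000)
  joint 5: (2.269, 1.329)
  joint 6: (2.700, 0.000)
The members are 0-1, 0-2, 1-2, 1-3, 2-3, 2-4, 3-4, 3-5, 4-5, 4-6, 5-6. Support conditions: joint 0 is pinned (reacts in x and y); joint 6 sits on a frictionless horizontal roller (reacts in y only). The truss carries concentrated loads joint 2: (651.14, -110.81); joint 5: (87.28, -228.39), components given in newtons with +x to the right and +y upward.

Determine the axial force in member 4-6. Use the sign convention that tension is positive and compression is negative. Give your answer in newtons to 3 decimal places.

N=7 nodes, M=11 members, R=3 reactions → 2N=14, M+R=14
member 0 (0-1): L=1.2378, (cx,cy)=(0.3555,0.9347)
member 1 (0-2): L=0.9180, (cx,cy)=(1.0000,0.0000)
member 2 (1-2): L=1.2519, (cx,cy)=(0.3818,-0.9242)
member 3 (1-3): L=0.9630, (cx,cy)=(0.9834,0.1817)
member 4 (2-3): L=1.4122, (cx,cy)=(0.3321,0.9432)
member 5 (2-4): L=0.8870, (cx,cy)=(1.0000,0.0000)
member 6 (3-4): L=1.3960, (cx,cy)=(0.2994,-0.9541)
member 7 (3-5): L=0.8820, (cx,cy)=(1.0000,-0.0034)
member 8 (4-5): L=1.4077, (cx,cy)=(0.3296,0.9441)
member 9 (4-6): L=0.8950, (cx,cy)=(1.0000,0.0000)
member 10 (5-6): L=1.3971, (cx,cy)=(0.3085,-0.9512)
solve A·x = −loads:
  F[0-1] = -71.2868 N (compression)
  F[0-2] = +763.7595 N (tension)
  F[1-2] = +62.2730 N (tension)
  F[1-3] = -49.9490 N (compression)
  F[2-3] = +56.4601 N (tension)
  F[2-4] = +117.6461 N (tension)
  F[3-4] = -46.2441 N (compression)
  F[3-5] = -16.5199 N (compression)
  F[4-5] = +46.7344 N (tension)
  F[4-6] = +88.3951 N (tension)
  F[5-6] = -286.5439 N (compression)
  Rx@0 = -738.4200 N
  Ry@0 = +66.6313 N
  Ry@6 = +272.5687 N

88.395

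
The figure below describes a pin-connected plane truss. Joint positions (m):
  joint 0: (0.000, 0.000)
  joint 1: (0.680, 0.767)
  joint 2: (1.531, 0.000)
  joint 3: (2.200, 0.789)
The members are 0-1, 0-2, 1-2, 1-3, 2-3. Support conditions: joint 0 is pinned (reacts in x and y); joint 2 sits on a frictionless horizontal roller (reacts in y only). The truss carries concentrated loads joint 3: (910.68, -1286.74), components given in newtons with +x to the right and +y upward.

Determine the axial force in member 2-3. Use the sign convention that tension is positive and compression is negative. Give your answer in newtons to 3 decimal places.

-1725.485

N=4 nodes, M=5 members, R=3 reactions → 2N=8, M+R=8
member 0 (0-1): L=1.0250, (cx,cy)=(0.6634,0.7483)
member 1 (0-2): L=1.5310, (cx,cy)=(1.0000,0.0000)
member 2 (1-2): L=1.1456, (cx,cy)=(0.7428,-0.6695)
member 3 (1-3): L=1.5202, (cx,cy)=(0.9999,0.0145)
member 4 (2-3): L=1.0344, (cx,cy)=(0.6467,0.7627)
solve A·x = −loads:
  F[0-1] = +1378.6260 N (tension)
  F[0-2] = -3.8928 N (compression)
  F[1-2] = -1497.0269 N (compression)
  F[1-3] = +2026.8014 N (tension)
  F[2-3] = -1725.4852 N (compression)
  Rx@0 = -910.6800 N
  Ry@0 = -1031.5843 N
  Ry@2 = +2318.3243 N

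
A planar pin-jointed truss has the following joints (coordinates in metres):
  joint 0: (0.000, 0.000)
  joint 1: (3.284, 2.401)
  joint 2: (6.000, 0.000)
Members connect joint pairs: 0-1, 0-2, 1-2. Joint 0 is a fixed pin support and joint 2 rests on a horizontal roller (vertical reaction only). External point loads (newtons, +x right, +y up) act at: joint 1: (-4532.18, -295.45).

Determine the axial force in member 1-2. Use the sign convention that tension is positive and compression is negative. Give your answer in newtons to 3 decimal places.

2494.124

N=3 nodes, M=3 members, R=3 reactions → 2N=6, M+R=6
member 0 (0-1): L=4.0681, (cx,cy)=(0.8073,0.5902)
member 1 (0-2): L=6.0000, (cx,cy)=(1.0000,0.0000)
member 2 (1-2): L=3.6251, (cx,cy)=(0.7492,-0.6623)
solve A·x = −loads:
  F[0-1] = -3299.4966 N (compression)
  F[0-2] = -1868.6416 N (compression)
  F[1-2] = +2494.1238 N (tension)
  Rx@0 = +4532.1800 N
  Ry@0 = +1947.3677 N
  Ry@2 = -1651.9177 N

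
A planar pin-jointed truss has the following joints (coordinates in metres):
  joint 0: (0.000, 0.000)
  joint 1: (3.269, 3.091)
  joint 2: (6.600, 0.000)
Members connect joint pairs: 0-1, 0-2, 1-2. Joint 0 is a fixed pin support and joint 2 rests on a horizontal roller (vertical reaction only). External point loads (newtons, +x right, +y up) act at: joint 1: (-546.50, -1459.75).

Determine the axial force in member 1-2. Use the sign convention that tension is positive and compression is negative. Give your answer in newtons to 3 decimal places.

N=3 nodes, M=3 members, R=3 reactions → 2N=6, M+R=6
member 0 (0-1): L=4.4990, (cx,cy)=(0.7266,0.6870)
member 1 (0-2): L=6.6000, (cx,cy)=(1.0000,0.0000)
member 2 (1-2): L=4.5442, (cx,cy)=(0.7330,-0.6802)
solve A·x = −loads:
  F[0-1] = -1444.8424 N (compression)
  F[0-2] = +503.3403 N (tension)
  F[1-2] = -686.6659 N (compression)
  Rx@0 = +546.5000 N
  Ry@0 = +992.6756 N
  Ry@2 = +467.0744 N

-686.666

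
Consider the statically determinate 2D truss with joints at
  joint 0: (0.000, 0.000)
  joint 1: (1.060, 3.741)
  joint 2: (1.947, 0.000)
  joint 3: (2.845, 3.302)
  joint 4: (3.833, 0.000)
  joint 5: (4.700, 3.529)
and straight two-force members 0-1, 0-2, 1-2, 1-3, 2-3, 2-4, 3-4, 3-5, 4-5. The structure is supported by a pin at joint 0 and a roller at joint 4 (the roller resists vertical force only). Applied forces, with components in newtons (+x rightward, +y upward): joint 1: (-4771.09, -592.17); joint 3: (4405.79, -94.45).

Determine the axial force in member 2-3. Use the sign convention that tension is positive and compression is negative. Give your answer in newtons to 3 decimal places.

396.306

N=6 nodes, M=9 members, R=3 reactions → 2N=12, M+R=12
member 0 (0-1): L=3.8883, (cx,cy)=(0.2726,0.9621)
member 1 (0-2): L=1.9470, (cx,cy)=(1.0000,0.0000)
member 2 (1-2): L=3.8447, (cx,cy)=(0.2307,-0.9730)
member 3 (1-3): L=1.8382, (cx,cy)=(0.9711,-0.2388)
member 4 (2-3): L=3.4219, (cx,cy)=(0.2624,0.9650)
member 5 (2-4): L=1.8860, (cx,cy)=(1.0000,0.0000)
member 6 (3-4): L=3.4466, (cx,cy)=(0.2867,-0.9580)
member 7 (3-5): L=1.8688, (cx,cy)=(0.9926,0.1215)
member 8 (4-5): L=3.6339, (cx,cy)=(0.2386,0.9711)
solve A·x = −loads:
  F[0-1] = -1365.6129 N (compression)
  F[0-2] = +6.9859 N (tension)
  F[1-2] = -393.0186 N (compression)
  F[1-3] = +4623.2572 N (tension)
  F[2-3] = +396.3059 N (tension)
  F[2-4] = -187.6865 N (compression)
  F[3-4] = +654.7454 N (tension)
  F[3-5] = -0.0000 N (tension)
  F[4-5] = -0.0000 N (tension)
  Rx@0 = +365.3000 N
  Ry@0 = +1313.8881 N
  Ry@4 = -627.2681 N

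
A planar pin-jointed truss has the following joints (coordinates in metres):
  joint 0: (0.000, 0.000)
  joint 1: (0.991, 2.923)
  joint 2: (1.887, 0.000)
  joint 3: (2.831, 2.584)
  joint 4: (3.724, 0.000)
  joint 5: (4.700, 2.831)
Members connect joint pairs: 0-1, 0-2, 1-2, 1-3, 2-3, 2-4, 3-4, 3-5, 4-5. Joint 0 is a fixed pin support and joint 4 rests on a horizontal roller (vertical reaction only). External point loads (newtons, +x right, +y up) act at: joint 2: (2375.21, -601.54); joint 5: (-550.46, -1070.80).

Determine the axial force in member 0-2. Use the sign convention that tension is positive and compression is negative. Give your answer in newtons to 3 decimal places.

N=6 nodes, M=9 members, R=3 reactions → 2N=12, M+R=12
member 0 (0-1): L=3.0864, (cx,cy)=(0.3211,0.9471)
member 1 (0-2): L=1.8870, (cx,cy)=(1.0000,0.0000)
member 2 (1-2): L=3.0572, (cx,cy)=(0.2931,-0.9561)
member 3 (1-3): L=1.8710, (cx,cy)=(0.9834,-0.1812)
member 4 (2-3): L=2.7510, (cx,cy)=(0.3431,0.9393)
member 5 (2-4): L=1.8370, (cx,cy)=(1.0000,0.0000)
member 6 (3-4): L=2.7340, (cx,cy)=(0.3266,-0.9452)
member 7 (3-5): L=1.8853, (cx,cy)=(0.9914,0.1310)
member 8 (4-5): L=2.9945, (cx,cy)=(0.3259,0.9454)
solve A·x = −loads:
  F[0-1] = -458.8501 N (compression)
  F[0-2] = +1972.0792 N (tension)
  F[1-2] = +511.8072 N (tension)
  F[1-3] = -302.3309 N (compression)
  F[2-3] = +119.4596 N (tension)
  F[2-4] = -294.1250 N (compression)
  F[3-4] = -203.2362 N (compression)
  F[3-5] = -191.6029 N (compression)
  F[4-5] = -1106.0959 N (compression)
  Rx@0 = -1824.7500 N
  Ry@0 = +434.5544 N
  Ry@4 = +1237.7856 N

1972.079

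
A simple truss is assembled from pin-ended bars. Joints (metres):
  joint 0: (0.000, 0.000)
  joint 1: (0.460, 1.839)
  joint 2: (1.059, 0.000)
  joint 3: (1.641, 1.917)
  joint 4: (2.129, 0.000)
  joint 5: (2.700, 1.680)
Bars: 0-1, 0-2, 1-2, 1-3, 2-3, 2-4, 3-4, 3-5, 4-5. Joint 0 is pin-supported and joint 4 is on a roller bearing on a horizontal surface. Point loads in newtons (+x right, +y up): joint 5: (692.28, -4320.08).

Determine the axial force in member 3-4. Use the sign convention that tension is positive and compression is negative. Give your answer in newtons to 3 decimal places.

N=6 nodes, M=9 members, R=3 reactions → 2N=12, M+R=12
member 0 (0-1): L=1.8957, (cx,cy)=(0.2427,0.9701)
member 1 (0-2): L=1.0590, (cx,cy)=(1.0000,0.0000)
member 2 (1-2): L=1.9341, (cx,cy)=(0.3097,-0.9508)
member 3 (1-3): L=1.1836, (cx,cy)=(0.9978,0.0659)
member 4 (2-3): L=2.0034, (cx,cy)=(0.2905,0.9569)
member 5 (2-4): L=1.0700, (cx,cy)=(1.0000,0.0000)
member 6 (3-4): L=1.9781, (cx,cy)=(0.2467,-0.9691)
member 7 (3-5): L=1.0852, (cx,cy)=(0.9759,-0.2184)
member 8 (4-5): L=1.7744, (cx,cy)=(0.3218,0.9468)
solve A·x = −loads:
  F[0-1] = +1757.4579 N (tension)
  F[0-2] = +265.8157 N (tension)
  F[1-2] = -1726.3317 N (compression)
  F[1-3] = +963.2129 N (tension)
  F[2-3] = +1715.4335 N (tension)
  F[2-4] = -767.1828 N (compression)
  F[3-4] = -2222.9890 N (compression)
  F[3-5] = +2057.5339 N (tension)
  F[4-5] = -4088.1902 N (compression)
  Rx@0 = -692.2800 N
  Ry@0 = -1704.9301 N
  Ry@4 = +6025.0101 N

-2222.989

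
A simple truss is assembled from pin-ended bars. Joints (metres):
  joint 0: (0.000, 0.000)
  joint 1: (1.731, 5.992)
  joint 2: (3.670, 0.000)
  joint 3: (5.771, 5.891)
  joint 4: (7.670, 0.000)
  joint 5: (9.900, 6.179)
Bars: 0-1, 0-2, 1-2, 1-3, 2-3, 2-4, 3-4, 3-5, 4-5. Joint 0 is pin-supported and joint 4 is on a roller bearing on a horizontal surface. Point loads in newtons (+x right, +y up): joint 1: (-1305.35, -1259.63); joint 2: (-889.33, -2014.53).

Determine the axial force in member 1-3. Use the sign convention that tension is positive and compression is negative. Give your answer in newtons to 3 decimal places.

-153.784

N=6 nodes, M=9 members, R=3 reactions → 2N=12, M+R=12
member 0 (0-1): L=6.2370, (cx,cy)=(0.2775,0.9607)
member 1 (0-2): L=3.6700, (cx,cy)=(1.0000,0.0000)
member 2 (1-2): L=6.2979, (cx,cy)=(0.3079,-0.9514)
member 3 (1-3): L=4.0413, (cx,cy)=(0.9997,-0.0250)
member 4 (2-3): L=6.2544, (cx,cy)=(0.3359,0.9419)
member 5 (2-4): L=4.0000, (cx,cy)=(1.0000,0.0000)
member 6 (3-4): L=6.1895, (cx,cy)=(0.3068,-0.9518)
member 7 (3-5): L=4.1390, (cx,cy)=(0.9976,0.0696)
member 8 (4-5): L=6.5691, (cx,cy)=(0.3395,0.9406)
solve A·x = −loads:
  F[0-1] = -3170.2698 N (compression)
  F[0-2] = -1314.8148 N (compression)
  F[1-2] = +1881.3242 N (tension)
  F[1-3] = -153.7843 N (compression)
  F[2-3] = +238.4465 N (tension)
  F[2-4] = +73.6370 N (tension)
  F[3-4] = -240.0092 N (compression)
  F[3-5] = +0.0000 N (tension)
  F[4-5] = -0.0000 N (compression)
  Rx@0 = +2194.6800 N
  Ry@0 = +3045.7262 N
  Ry@4 = +228.4338 N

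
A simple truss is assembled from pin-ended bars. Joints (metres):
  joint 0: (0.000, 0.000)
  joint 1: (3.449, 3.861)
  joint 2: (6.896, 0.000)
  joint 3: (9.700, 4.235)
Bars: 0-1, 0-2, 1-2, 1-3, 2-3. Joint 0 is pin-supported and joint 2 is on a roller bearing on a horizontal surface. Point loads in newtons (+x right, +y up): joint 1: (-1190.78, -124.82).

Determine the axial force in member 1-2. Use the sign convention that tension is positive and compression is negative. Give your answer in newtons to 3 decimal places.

N=4 nodes, M=5 members, R=3 reactions → 2N=8, M+R=8
member 0 (0-1): L=5.1772, (cx,cy)=(0.6662,0.7458)
member 1 (0-2): L=6.8960, (cx,cy)=(1.0000,0.0000)
member 2 (1-2): L=5.1758, (cx,cy)=(0.6660,-0.7460)
member 3 (1-3): L=6.2622, (cx,cy)=(0.9982,0.0597)
member 4 (2-3): L=5.0791, (cx,cy)=(0.5521,0.8338)
solve A·x = −loads:
  F[0-1] = -977.6353 N (compression)
  F[0-2] = -539.4831 N (compression)
  F[1-2] = +810.0576 N (tension)
  F[1-3] = +0.0000 N (tension)
  F[2-3] = +0.0000 N (tension)
  Rx@0 = +1190.7800 N
  Ry@0 = +729.0975 N
  Ry@2 = -604.2775 N

810.058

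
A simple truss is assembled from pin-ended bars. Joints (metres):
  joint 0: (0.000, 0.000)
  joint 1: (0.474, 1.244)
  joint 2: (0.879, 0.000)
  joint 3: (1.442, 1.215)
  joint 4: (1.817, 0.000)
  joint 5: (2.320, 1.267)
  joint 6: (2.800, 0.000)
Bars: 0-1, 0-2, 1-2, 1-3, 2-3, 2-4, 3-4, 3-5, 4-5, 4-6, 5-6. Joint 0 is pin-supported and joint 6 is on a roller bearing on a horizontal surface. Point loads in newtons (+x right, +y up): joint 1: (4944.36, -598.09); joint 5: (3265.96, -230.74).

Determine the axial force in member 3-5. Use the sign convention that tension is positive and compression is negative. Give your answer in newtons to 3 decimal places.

287.021

N=7 nodes, M=11 members, R=3 reactions → 2N=14, M+R=14
member 0 (0-1): L=1.3312, (cx,cy)=(0.3561,0.9345)
member 1 (0-2): L=0.8790, (cx,cy)=(1.0000,0.0000)
member 2 (1-2): L=1.3083, (cx,cy)=(0.3096,-0.9509)
member 3 (1-3): L=0.9684, (cx,cy)=(0.9996,-0.0299)
member 4 (2-3): L=1.3391, (cx,cy)=(0.4204,0.9073)
member 5 (2-4): L=0.9380, (cx,cy)=(1.0000,0.0000)
member 6 (3-4): L=1.2716, (cx,cy)=(0.2949,-0.9555)
member 7 (3-5): L=0.8795, (cx,cy)=(0.9983,0.0591)
member 8 (4-5): L=1.3632, (cx,cy)=(0.3690,0.9294)
member 9 (4-6): L=0.9830, (cx,cy)=(1.0000,0.0000)
member 10 (5-6): L=1.3549, (cx,cy)=(0.3543,-0.9351)
solve A·x = −loads:
  F[0-1] = +3358.2442 N (tension)
  F[0-2] = +7014.5910 N (tension)
  F[1-2] = -3848.6990 N (compression)
  F[1-3] = -2558.3366 N (compression)
  F[2-3] = +4033.4390 N (tension)
  F[2-4] = +4127.3664 N (tension)
  F[3-4] = -3892.3988 N (compression)
  F[3-5] = +287.0212 N (tension)
  F[4-5] = +4001.6565 N (tension)
  F[4-6] = +1502.8842 N (tension)
  F[5-6] = -4242.1286 N (compression)
  Rx@0 = -8210.3200 N
  Ry@0 = -3138.1581 N
  Ry@6 = +3966.9881 N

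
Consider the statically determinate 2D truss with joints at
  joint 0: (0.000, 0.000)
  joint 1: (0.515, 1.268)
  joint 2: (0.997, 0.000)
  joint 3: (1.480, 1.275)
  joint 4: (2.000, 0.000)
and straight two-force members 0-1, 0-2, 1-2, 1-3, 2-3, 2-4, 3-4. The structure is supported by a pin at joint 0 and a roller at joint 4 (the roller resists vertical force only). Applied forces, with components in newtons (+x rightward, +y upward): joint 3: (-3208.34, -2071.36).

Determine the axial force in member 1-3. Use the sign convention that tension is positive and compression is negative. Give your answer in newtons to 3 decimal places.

N=5 nodes, M=7 members, R=3 reactions → 2N=10, M+R=10
member 0 (0-1): L=1.3686, (cx,cy)=(0.3763,0.9265)
member 1 (0-2): L=0.9970, (cx,cy)=(1.0000,0.0000)
member 2 (1-2): L=1.3565, (cx,cy)=(0.3553,-0.9347)
member 3 (1-3): L=0.9650, (cx,cy)=(1.0000,0.0073)
member 4 (2-3): L=1.3634, (cx,cy)=(0.3543,0.9351)
member 5 (2-4): L=1.0030, (cx,cy)=(1.0000,0.0000)
member 6 (3-4): L=1.3770, (cx,cy)=(0.3776,-0.9260)
solve A·x = −loads:
  F[0-1] = -2788.8556 N (compression)
  F[0-2] = -2158.8974 N (compression)
  F[1-2] = +2748.5306 N (tension)
  F[1-3] = -2026.1061 N (compression)
  F[2-3] = -2747.3432 N (compression)
  F[2-4] = -209.0238 N (compression)
  F[3-4] = +553.4960 N (tension)
  Rx@0 = +3208.3400 N
  Ry@0 = +2583.8704 N
  Ry@4 = -512.5103 N

-2026.106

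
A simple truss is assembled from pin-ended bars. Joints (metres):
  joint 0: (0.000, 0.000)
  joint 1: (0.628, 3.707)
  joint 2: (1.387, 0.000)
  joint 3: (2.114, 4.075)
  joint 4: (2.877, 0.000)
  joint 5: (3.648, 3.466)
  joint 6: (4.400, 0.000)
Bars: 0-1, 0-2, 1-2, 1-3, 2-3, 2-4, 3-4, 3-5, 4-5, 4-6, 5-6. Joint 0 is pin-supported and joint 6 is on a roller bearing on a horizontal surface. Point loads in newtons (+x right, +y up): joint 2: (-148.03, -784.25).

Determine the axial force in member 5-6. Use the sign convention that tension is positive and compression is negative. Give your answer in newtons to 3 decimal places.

N=7 nodes, M=11 members, R=3 reactions → 2N=14, M+R=14
member 0 (0-1): L=3.7598, (cx,cy)=(0.1670,0.9860)
member 1 (0-2): L=1.3870, (cx,cy)=(1.0000,0.0000)
member 2 (1-2): L=3.7839, (cx,cy)=(0.2006,-0.9797)
member 3 (1-3): L=1.5309, (cx,cy)=(0.9707,0.2404)
member 4 (2-3): L=4.1393, (cx,cy)=(0.1756,0.9845)
member 5 (2-4): L=1.4900, (cx,cy)=(1.0000,0.0000)
member 6 (3-4): L=4.1458, (cx,cy)=(0.1840,-0.9829)
member 7 (3-5): L=1.6505, (cx,cy)=(0.9294,-0.3690)
member 8 (4-5): L=3.5507, (cx,cy)=(0.2171,0.9761)
member 9 (4-6): L=1.5230, (cx,cy)=(1.0000,0.0000)
member 10 (5-6): L=3.5466, (cx,cy)=(0.2120,-0.9773)
solve A·x = −loads:
  F[0-1] = -544.6848 N (compression)
  F[0-2] = -57.0517 N (compression)
  F[1-2] = +499.8325 N (tension)
  F[1-3] = -197.0149 N (compression)
  F[2-3] = +299.2273 N (tension)
  F[2-4] = +138.6842 N (tension)
  F[3-4] = -211.1978 N (compression)
  F[3-5] = -107.3934 N (compression)
  F[4-5] = +212.6643 N (tension)
  F[4-6] = +53.6374 N (tension)
  F[5-6] = -252.9688 N (compression)
  Rx@0 = +148.0300 N
  Ry@0 = +537.0330 N
  Ry@6 = +247.2170 N

-252.969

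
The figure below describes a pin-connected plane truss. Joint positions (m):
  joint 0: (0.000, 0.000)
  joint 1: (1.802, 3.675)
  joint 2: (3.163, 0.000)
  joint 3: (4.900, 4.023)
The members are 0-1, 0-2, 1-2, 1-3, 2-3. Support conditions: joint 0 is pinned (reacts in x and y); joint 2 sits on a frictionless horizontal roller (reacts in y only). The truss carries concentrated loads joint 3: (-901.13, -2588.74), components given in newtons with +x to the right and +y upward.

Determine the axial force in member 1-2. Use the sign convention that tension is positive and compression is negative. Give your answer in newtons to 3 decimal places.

-266.513

N=4 nodes, M=5 members, R=3 reactions → 2N=8, M+R=8
member 0 (0-1): L=4.0930, (cx,cy)=(0.4403,0.8979)
member 1 (0-2): L=3.1630, (cx,cy)=(1.0000,0.0000)
member 2 (1-2): L=3.9189, (cx,cy)=(0.3473,-0.9378)
member 3 (1-3): L=3.1175, (cx,cy)=(0.9938,0.1116)
member 4 (2-3): L=4.3820, (cx,cy)=(0.3964,0.9181)
solve A·x = −loads:
  F[0-1] = +306.8335 N (tension)
  F[0-2] = -1036.2170 N (compression)
  F[1-2] = -266.5134 N (compression)
  F[1-3] = +229.0760 N (tension)
  F[2-3] = -2847.5877 N (compression)
  Rx@0 = +901.1300 N
  Ry@0 = -275.4965 N
  Ry@2 = +2864.2365 N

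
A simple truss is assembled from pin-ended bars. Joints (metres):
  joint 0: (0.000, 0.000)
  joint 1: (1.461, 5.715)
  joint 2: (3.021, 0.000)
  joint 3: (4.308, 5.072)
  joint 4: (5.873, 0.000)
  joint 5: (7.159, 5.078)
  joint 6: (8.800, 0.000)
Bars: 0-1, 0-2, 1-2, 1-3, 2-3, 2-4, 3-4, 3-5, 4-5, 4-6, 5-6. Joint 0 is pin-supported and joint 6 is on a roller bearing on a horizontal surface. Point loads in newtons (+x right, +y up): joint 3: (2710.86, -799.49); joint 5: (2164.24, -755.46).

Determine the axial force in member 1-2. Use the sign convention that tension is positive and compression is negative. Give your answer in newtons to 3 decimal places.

N=7 nodes, M=11 members, R=3 reactions → 2N=14, M+R=14
member 0 (0-1): L=5.8988, (cx,cy)=(0.2477,0.9688)
member 1 (0-2): L=3.0210, (cx,cy)=(1.0000,0.0000)
member 2 (1-2): L=5.9241, (cx,cy)=(0.2633,-0.9647)
member 3 (1-3): L=2.9187, (cx,cy)=(0.9754,-0.2203)
member 4 (2-3): L=5.2327, (cx,cy)=(0.2460,0.9693)
member 5 (2-4): L=2.8520, (cx,cy)=(1.0000,0.0000)
member 6 (3-4): L=5.3080, (cx,cy)=(0.2948,-0.9555)
member 7 (3-5): L=2.8510, (cx,cy)=(1.0000,0.0021)
member 8 (4-5): L=5.2383, (cx,cy)=(0.2455,0.9694)
member 9 (4-6): L=2.9270, (cx,cy)=(1.0000,0.0000)
member 10 (5-6): L=5.3366, (cx,cy)=(0.3075,-0.9515)
solve A·x = −loads:
  F[0-1] = +2335.0820 N (tension)
  F[0-2] = +4296.7520 N (tension)
  F[1-2] = -2643.4648 N (compression)
  F[1-3] = +1306.5561 N (tension)
  F[2-3] = +2630.9829 N (tension)
  F[2-4] = +2953.5498 N (tension)
  F[3-4] = -3203.9148 N (compression)
  F[3-5] = +155.3340 N (tension)
  F[4-5] = +3158.1387 N (tension)
  F[4-6] = +1233.5862 N (tension)
  F[5-6] = -4011.6499 N (compression)
  Rx@0 = -4875.1000 N
  Ry@0 = -2262.3266 N
  Ry@6 = +3817.2766 N

-2643.465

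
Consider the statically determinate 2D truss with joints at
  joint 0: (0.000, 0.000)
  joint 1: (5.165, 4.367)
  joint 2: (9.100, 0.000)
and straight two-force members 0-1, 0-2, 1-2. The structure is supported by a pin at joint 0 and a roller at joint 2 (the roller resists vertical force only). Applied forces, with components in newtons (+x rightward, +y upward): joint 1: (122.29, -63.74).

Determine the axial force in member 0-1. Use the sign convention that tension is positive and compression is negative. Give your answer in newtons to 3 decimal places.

48.205

N=3 nodes, M=3 members, R=3 reactions → 2N=6, M+R=6
member 0 (0-1): L=6.7637, (cx,cy)=(0.7636,0.6457)
member 1 (0-2): L=9.1000, (cx,cy)=(1.0000,0.0000)
member 2 (1-2): L=5.8783, (cx,cy)=(0.6694,-0.7429)
solve A·x = −loads:
  F[0-1] = +48.2048 N (tension)
  F[0-2] = +85.4792 N (tension)
  F[1-2] = -127.6941 N (compression)
  Rx@0 = -122.2900 N
  Ry@0 = -31.1235 N
  Ry@2 = +94.8635 N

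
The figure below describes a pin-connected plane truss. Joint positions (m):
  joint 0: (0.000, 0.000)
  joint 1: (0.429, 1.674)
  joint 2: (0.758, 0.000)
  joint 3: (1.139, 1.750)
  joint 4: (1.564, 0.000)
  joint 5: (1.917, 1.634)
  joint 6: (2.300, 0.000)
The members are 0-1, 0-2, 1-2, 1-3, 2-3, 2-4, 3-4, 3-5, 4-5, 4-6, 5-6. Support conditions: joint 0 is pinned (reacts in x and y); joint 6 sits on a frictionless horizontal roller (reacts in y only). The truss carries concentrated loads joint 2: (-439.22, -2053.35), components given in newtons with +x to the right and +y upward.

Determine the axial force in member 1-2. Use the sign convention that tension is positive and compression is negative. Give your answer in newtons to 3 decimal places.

N=7 nodes, M=11 members, R=3 reactions → 2N=14, M+R=14
member 0 (0-1): L=1.7281, (cx,cy)=(0.2483,0.9687)
member 1 (0-2): L=0.7580, (cx,cy)=(1.0000,0.0000)
member 2 (1-2): L=1.7060, (cx,cy)=(0.1928,-0.9812)
member 3 (1-3): L=0.7141, (cx,cy)=(0.9943,0.1064)
member 4 (2-3): L=1.7910, (cx,cy)=(0.2127,0.9771)
member 5 (2-4): L=0.8060, (cx,cy)=(1.0000,0.0000)
member 6 (3-4): L=1.8009, (cx,cy)=(0.2360,-0.9718)
member 7 (3-5): L=0.7866, (cx,cy)=(0.9891,-0.1475)
member 8 (4-5): L=1.6717, (cx,cy)=(0.2112,0.9775)
member 9 (4-6): L=0.7360, (cx,cy)=(1.0000,0.0000)
member 10 (5-6): L=1.6783, (cx,cy)=(0.2282,-0.9736)
solve A·x = −loads:
  F[0-1] = -1421.1242 N (compression)
  F[0-2] = -86.4259 N (compression)
  F[1-2] = +1336.3721 N (tension)
  F[1-3] = -613.9959 N (compression)
  F[2-3] = +759.4460 N (tension)
  F[2-4] = +448.9506 N (tension)
  F[3-4] = -651.0740 N (compression)
  F[3-5] = -298.5632 N (compression)
  F[4-5] = +647.2792 N (tension)
  F[4-6] = +158.6175 N (tension)
  F[5-6] = -695.0537 N (compression)
  Rx@0 = +439.2200 N
  Ry@0 = +1376.6373 N
  Ry@6 = +676.7127 N

1336.372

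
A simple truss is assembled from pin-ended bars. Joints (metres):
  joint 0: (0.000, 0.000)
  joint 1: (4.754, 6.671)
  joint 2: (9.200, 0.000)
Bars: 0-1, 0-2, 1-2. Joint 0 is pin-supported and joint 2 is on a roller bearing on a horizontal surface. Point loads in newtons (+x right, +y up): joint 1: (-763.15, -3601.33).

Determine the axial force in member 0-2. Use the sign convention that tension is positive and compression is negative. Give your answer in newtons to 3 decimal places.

N=3 nodes, M=3 members, R=3 reactions → 2N=6, M+R=6
member 0 (0-1): L=8.1916, (cx,cy)=(0.5803,0.8144)
member 1 (0-2): L=9.2000, (cx,cy)=(1.0000,0.0000)
member 2 (1-2): L=8.0168, (cx,cy)=(0.5546,-0.8321)
solve A·x = −loads:
  F[0-1] = -2816.5992 N (compression)
  F[0-2] = +871.4596 N (tension)
  F[1-2] = -1571.3723 N (compression)
  Rx@0 = +763.1500 N
  Ry@0 = +2293.7486 N
  Ry@2 = +1307.5814 N

871.460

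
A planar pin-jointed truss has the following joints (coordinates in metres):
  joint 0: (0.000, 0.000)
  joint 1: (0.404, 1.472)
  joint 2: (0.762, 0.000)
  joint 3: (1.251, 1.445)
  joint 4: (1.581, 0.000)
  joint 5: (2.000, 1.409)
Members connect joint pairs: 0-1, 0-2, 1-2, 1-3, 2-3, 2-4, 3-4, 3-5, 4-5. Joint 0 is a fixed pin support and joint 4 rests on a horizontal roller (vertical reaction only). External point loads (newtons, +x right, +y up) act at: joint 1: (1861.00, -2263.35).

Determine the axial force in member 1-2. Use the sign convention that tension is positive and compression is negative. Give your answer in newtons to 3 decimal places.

-2335.913

N=6 nodes, M=9 members, R=3 reactions → 2N=12, M+R=12
member 0 (0-1): L=1.5264, (cx,cy)=(0.2647,0.9643)
member 1 (0-2): L=0.7620, (cx,cy)=(1.0000,0.0000)
member 2 (1-2): L=1.5149, (cx,cy)=(0.2363,-0.9717)
member 3 (1-3): L=0.8474, (cx,cy)=(0.9995,-0.0319)
member 4 (2-3): L=1.5255, (cx,cy)=(0.3206,0.9472)
member 5 (2-4): L=0.8190, (cx,cy)=(1.0000,0.0000)
member 6 (3-4): L=1.4822, (cx,cy)=(0.2226,-0.9749)
member 7 (3-5): L=0.7499, (cx,cy)=(0.9988,-0.0480)
member 8 (4-5): L=1.4700, (cx,cy)=(0.2850,0.9585)
solve A·x = −loads:
  F[0-1] = +49.4740 N (tension)
  F[0-2] = +1847.9058 N (tension)
  F[1-2] = -2335.9133 N (compression)
  F[1-3] = -1296.5459 N (compression)
  F[2-3] = +2396.1945 N (tension)
  F[2-4] = +527.7853 N (tension)
  F[3-4] = -2370.5599 N (compression)
  F[3-5] = +0.0000 N (tension)
  F[4-5] = -0.0000 N (compression)
  Rx@0 = -1861.0000 N
  Ry@0 = -47.7097 N
  Ry@4 = +2311.0597 N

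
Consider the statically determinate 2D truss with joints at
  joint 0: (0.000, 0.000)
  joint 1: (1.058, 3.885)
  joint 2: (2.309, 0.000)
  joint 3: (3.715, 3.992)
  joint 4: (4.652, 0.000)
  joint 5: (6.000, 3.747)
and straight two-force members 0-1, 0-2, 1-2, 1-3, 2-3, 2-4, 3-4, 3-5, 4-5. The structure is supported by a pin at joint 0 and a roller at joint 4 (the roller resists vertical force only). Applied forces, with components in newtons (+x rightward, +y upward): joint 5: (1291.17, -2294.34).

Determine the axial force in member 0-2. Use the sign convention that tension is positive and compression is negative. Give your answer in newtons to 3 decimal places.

N=6 nodes, M=9 members, R=3 reactions → 2N=12, M+R=12
member 0 (0-1): L=4.0265, (cx,cy)=(0.2628,0.9649)
member 1 (0-2): L=2.3090, (cx,cy)=(1.0000,0.0000)
member 2 (1-2): L=4.0814, (cx,cy)=(0.3065,-0.9519)
member 3 (1-3): L=2.6592, (cx,cy)=(0.9992,0.0402)
member 4 (2-3): L=4.2324, (cx,cy)=(0.3322,0.9432)
member 5 (2-4): L=2.3430, (cx,cy)=(1.0000,0.0000)
member 6 (3-4): L=4.1005, (cx,cy)=(0.2285,-0.9735)
member 7 (3-5): L=2.2981, (cx,cy)=(0.9943,-0.1066)
member 8 (4-5): L=3.9821, (cx,cy)=(0.3385,0.9410)
solve A·x = −loads:
  F[0-1] = +1766.8985 N (tension)
  F[0-2] = +826.8995 N (tension)
  F[1-2] = -1748.6989 N (compression)
  F[1-3] = +1001.0728 N (tension)
  F[2-3] = +1764.7537 N (tension)
  F[2-4] = -295.3470 N (compression)
  F[3-4] = -1975.5945 N (compression)
  F[3-5] = +2049.6395 N (tension)
  F[4-5] = -2206.0723 N (compression)
  Rx@0 = -1291.1700 N
  Ry@0 = -1704.8118 N
  Ry@4 = +3999.1518 N

826.900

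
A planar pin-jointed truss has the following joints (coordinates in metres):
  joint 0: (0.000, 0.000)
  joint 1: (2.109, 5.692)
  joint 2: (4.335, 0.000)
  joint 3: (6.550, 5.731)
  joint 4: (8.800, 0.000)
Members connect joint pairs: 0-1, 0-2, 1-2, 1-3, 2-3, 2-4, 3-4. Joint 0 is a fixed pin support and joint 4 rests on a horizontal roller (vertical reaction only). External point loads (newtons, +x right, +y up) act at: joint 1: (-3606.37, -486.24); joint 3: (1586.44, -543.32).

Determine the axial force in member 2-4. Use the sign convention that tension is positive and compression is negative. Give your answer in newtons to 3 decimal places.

-305.665

N=5 nodes, M=7 members, R=3 reactions → 2N=10, M+R=10
member 0 (0-1): L=6.0702, (cx,cy)=(0.3474,0.9377)
member 1 (0-2): L=4.3350, (cx,cy)=(1.0000,0.0000)
member 2 (1-2): L=6.1118, (cx,cy)=(0.3642,-0.9313)
member 3 (1-3): L=4.4412, (cx,cy)=(1.0000,0.0088)
member 4 (2-3): L=6.1442, (cx,cy)=(0.3605,0.9328)
member 5 (2-4): L=4.4650, (cx,cy)=(1.0000,0.0000)
member 6 (3-4): L=6.1569, (cx,cy)=(0.3654,-0.9308)
solve A·x = −loads:
  F[0-1] = -1928.2457 N (compression)
  F[0-2] = -1349.9846 N (compression)
  F[1-2] = +1442.1073 N (tension)
  F[1-3] = +2411.2816 N (tension)
  F[2-3] = -1439.8780 N (compression)
  F[2-4] = -305.6647 N (compression)
  F[3-4] = +836.4146 N (tension)
  Rx@0 = +2019.9300 N
  Ry@0 = +1808.1218 N
  Ry@4 = -778.5618 N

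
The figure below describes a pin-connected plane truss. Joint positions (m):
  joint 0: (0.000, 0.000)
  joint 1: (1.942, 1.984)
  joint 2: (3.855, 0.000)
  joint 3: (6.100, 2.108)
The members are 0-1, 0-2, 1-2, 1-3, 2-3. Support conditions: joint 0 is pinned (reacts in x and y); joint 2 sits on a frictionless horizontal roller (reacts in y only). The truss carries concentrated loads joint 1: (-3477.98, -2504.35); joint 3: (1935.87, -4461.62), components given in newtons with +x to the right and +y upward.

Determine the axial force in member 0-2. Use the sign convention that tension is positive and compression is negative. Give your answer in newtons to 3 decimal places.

N=4 nodes, M=5 members, R=3 reactions → 2N=8, M+R=8
member 0 (0-1): L=2.7763, (cx,cy)=(0.6995,0.7146)
member 1 (0-2): L=3.8550, (cx,cy)=(1.0000,0.0000)
member 2 (1-2): L=2.7561, (cx,cy)=(0.6941,-0.7199)
member 3 (1-3): L=4.1598, (cx,cy)=(0.9996,0.0298)
member 4 (2-3): L=3.0796, (cx,cy)=(0.7290,0.6845)
solve A·x = −loads:
  F[0-1] = +873.3590 N (tension)
  F[0-2] = -2153.0265 N (compression)
  F[1-2] = -4059.7648 N (compression)
  F[1-3] = +6909.8853 N (tension)
  F[2-3] = -6818.8515 N (compression)
  Rx@0 = +1542.1100 N
  Ry@0 = -624.1289 N
  Ry@2 = +7590.0989 N

-2153.027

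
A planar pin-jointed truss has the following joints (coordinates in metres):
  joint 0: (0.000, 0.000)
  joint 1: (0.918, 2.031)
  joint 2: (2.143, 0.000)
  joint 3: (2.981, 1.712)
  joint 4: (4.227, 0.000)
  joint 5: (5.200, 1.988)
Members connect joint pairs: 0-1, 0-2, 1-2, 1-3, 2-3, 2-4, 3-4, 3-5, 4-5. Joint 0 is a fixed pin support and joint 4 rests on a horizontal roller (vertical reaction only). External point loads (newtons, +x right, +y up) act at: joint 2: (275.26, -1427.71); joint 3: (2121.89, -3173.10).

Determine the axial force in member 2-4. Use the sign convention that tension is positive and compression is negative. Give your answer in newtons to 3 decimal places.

2780.921

N=6 nodes, M=9 members, R=3 reactions → 2N=12, M+R=12
member 0 (0-1): L=2.2288, (cx,cy)=(0.4119,0.9112)
member 1 (0-2): L=2.1430, (cx,cy)=(1.0000,0.0000)
member 2 (1-2): L=2.3718, (cx,cy)=(0.5165,-0.8563)
member 3 (1-3): L=2.0875, (cx,cy)=(0.9883,-0.1528)
member 4 (2-3): L=1.9061, (cx,cy)=(0.4396,0.8982)
member 5 (2-4): L=2.0840, (cx,cy)=(1.0000,0.0000)
member 6 (3-4): L=2.1174, (cx,cy)=(0.5885,-0.8085)
member 7 (3-5): L=2.2361, (cx,cy)=(0.9924,0.1234)
member 8 (4-5): L=2.2133, (cx,cy)=(0.4396,0.8982)
solve A·x = −loads:
  F[0-1] = -855.7931 N (compression)
  F[0-2] = +2749.6300 N (tension)
  F[1-2] = +1074.5704 N (tension)
  F[1-3] = -918.2572 N (compression)
  F[2-3] = +565.0976 N (tension)
  F[2-4] = +2780.9213 N (tension)
  F[3-4] = -4725.8214 N (compression)
  F[3-5] = +0.0000 N (tension)
  F[4-5] = -0.0000 N (compression)
  Rx@0 = -2397.1500 N
  Ry@0 = +779.8331 N
  Ry@4 = +3820.9769 N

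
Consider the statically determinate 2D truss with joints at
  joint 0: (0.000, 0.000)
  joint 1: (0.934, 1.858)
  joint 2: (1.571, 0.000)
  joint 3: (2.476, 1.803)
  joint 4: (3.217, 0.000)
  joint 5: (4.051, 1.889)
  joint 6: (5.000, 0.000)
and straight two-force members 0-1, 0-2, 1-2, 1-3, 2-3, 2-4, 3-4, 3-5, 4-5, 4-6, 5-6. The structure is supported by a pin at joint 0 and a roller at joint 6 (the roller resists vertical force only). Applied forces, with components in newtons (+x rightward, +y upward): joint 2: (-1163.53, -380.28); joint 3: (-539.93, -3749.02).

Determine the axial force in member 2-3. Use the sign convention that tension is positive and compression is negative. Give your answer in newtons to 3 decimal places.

-2281.902

N=7 nodes, M=11 members, R=3 reactions → 2N=14, M+R=14
member 0 (0-1): L=2.0795, (cx,cy)=(0.4491,0.8935)
member 1 (0-2): L=1.5710, (cx,cy)=(1.0000,0.0000)
member 2 (1-2): L=1.9642, (cx,cy)=(0.3243,-0.9460)
member 3 (1-3): L=1.5430, (cx,cy)=(0.9994,-0.0356)
member 4 (2-3): L=2.0174, (cx,cy)=(0.4486,0.8937)
member 5 (2-4): L=1.6460, (cx,cy)=(1.0000,0.0000)
member 6 (3-4): L=1.9493, (cx,cy)=(0.3801,-0.9249)
member 7 (3-5): L=1.5773, (cx,cy)=(0.9985,0.0545)
member 8 (4-5): L=2.0649, (cx,cy)=(0.4039,0.9148)
member 9 (4-6): L=1.7830, (cx,cy)=(1.0000,0.0000)
member 10 (5-6): L=2.1140, (cx,cy)=(0.4489,-0.8936)
solve A·x = −loads:
  F[0-1] = -2627.9757 N (compression)
  F[0-2] = -523.1413 N (compression)
  F[1-2] = +2557.9446 N (tension)
  F[1-3] = -2011.1671 N (compression)
  F[2-3] = -2281.9015 N (compression)
  F[2-4] = +2493.6223 N (tension)
  F[3-4] = -2027.5791 N (compression)
  F[3-5] = -1725.4442 N (compression)
  F[4-5] = +2050.0214 N (tension)
  F[4-6] = +894.8934 N (tension)
  F[5-6] = -1993.4552 N (compression)
  Rx@0 = +1703.4600 N
  Ry@0 = +2348.0001 N
  Ry@6 = +1781.2999 N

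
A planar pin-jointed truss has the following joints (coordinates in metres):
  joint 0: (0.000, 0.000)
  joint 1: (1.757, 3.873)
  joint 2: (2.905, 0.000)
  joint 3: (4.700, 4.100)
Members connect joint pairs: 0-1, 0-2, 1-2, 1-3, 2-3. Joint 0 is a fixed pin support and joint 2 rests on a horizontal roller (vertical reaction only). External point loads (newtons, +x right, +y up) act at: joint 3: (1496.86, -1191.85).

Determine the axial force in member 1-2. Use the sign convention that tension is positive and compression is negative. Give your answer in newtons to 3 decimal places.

-2803.501

N=4 nodes, M=5 members, R=3 reactions → 2N=8, M+R=8
member 0 (0-1): L=4.2529, (cx,cy)=(0.4131,0.9107)
member 1 (0-2): L=2.9050, (cx,cy)=(1.0000,0.0000)
member 2 (1-2): L=4.0396, (cx,cy)=(0.2842,-0.9588)
member 3 (1-3): L=2.9517, (cx,cy)=(0.9970,0.0769)
member 4 (2-3): L=4.4757, (cx,cy)=(0.4011,0.9161)
solve A·x = −loads:
  F[0-1] = +3128.5156 N (tension)
  F[0-2] = +204.3775 N (tension)
  F[1-2] = -2803.5006 N (compression)
  F[1-3] = +2095.4134 N (tension)
  F[2-3] = -1476.9807 N (compression)
  Rx@0 = -1496.8600 N
  Ry@0 = -2849.0522 N
  Ry@2 = +4040.9022 N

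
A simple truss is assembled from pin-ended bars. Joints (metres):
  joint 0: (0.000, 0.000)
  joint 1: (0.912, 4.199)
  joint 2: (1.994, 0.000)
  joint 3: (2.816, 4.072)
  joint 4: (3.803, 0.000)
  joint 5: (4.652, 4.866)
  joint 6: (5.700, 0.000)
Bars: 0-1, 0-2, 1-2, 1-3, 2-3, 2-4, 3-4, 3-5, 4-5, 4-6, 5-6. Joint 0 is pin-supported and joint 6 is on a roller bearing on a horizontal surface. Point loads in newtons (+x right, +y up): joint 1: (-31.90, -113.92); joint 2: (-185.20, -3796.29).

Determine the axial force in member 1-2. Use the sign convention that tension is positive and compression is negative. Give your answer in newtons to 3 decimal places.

2636.149

N=7 nodes, M=11 members, R=3 reactions → 2N=14, M+R=14
member 0 (0-1): L=4.2969, (cx,cy)=(0.2122,0.9772)
member 1 (0-2): L=1.9940, (cx,cy)=(1.0000,0.0000)
member 2 (1-2): L=4.3362, (cx,cy)=(0.2495,-0.9684)
member 3 (1-3): L=1.9082, (cx,cy)=(0.9978,-0.0666)
member 4 (2-3): L=4.1541, (cx,cy)=(0.1979,0.9802)
member 5 (2-4): L=1.8090, (cx,cy)=(1.0000,0.0000)
member 6 (3-4): L=4.1899, (cx,cy)=(0.2356,-0.9719)
member 7 (3-5): L=2.0003, (cx,cy)=(0.9178,0.3969)
member 8 (4-5): L=4.9395, (cx,cy)=(0.1719,0.9851)
member 9 (4-6): L=1.8970, (cx,cy)=(1.0000,0.0000)
member 10 (5-6): L=4.9776, (cx,cy)=(0.2105,-0.9776)
solve A·x = −loads:
  F[0-1] = -2647.7732 N (compression)
  F[0-2] = +344.8794 N (tension)
  F[1-2] = +2636.1489 N (tension)
  F[1-3] = -1190.5153 N (compression)
  F[2-3] = +1268.6137 N (tension)
  F[2-4] = +936.8489 N (tension)
  F[3-4] = -1609.2610 N (compression)
  F[3-5] = -607.6849 N (compression)
  F[4-5] = +1587.6004 N (tension)
  F[4-6] = +284.8861 N (tension)
  F[5-6] = -1353.0935 N (compression)
  Rx@0 = +217.1000 N
  Ry@0 = +2587.4470 N
  Ry@6 = +1322.7630 N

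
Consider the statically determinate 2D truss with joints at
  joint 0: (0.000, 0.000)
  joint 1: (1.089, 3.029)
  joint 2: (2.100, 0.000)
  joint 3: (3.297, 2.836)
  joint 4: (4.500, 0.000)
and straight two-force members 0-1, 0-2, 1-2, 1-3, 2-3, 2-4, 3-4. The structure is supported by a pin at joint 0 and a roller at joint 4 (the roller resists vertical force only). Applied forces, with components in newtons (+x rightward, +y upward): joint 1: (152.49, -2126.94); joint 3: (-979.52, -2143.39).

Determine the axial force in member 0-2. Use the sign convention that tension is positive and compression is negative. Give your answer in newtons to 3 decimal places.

N=5 nodes, M=7 members, R=3 reactions → 2N=10, M+R=10
member 0 (0-1): L=3.2188, (cx,cy)=(0.3383,0.9410)
member 1 (0-2): L=2.1000, (cx,cy)=(1.0000,0.0000)
member 2 (1-2): L=3.1933, (cx,cy)=(0.3166,-0.9486)
member 3 (1-3): L=2.2164, (cx,cy)=(0.9962,-0.0871)
member 4 (2-3): L=3.0783, (cx,cy)=(0.3889,0.9213)
member 5 (2-4): L=2.4000, (cx,cy)=(1.0000,0.0000)
member 6 (3-4): L=3.0806, (cx,cy)=(0.3905,-0.9206)
solve A·x = −loads:
  F[0-1] = -2869.0828 N (compression)
  F[0-2] = +143.6478 N (tension)
  F[1-2] = +728.7870 N (tension)
  F[1-3] = -1359.0667 N (compression)
  F[2-3] = -750.3502 N (compression)
  F[2-4] = +666.1622 N (tension)
  F[3-4] = -1705.8856 N (compression)
  Rx@0 = +827.0300 N
  Ry@0 = +2699.8927 N
  Ry@4 = +1570.4373 N

143.648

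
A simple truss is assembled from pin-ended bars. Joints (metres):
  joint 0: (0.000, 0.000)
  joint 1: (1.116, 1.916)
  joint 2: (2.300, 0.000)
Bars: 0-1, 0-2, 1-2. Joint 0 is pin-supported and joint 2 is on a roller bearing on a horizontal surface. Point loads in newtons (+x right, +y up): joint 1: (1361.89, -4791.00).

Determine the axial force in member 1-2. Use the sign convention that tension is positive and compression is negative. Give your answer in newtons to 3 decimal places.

N=3 nodes, M=3 members, R=3 reactions → 2N=6, M+R=6
member 0 (0-1): L=2.2173, (cx,cy)=(0.5033,0.8641)
member 1 (0-2): L=2.3000, (cx,cy)=(1.0000,0.0000)
member 2 (1-2): L=2.2523, (cx,cy)=(0.5257,-0.8507)
solve A·x = −loads:
  F[0-1] = -1541.2578 N (compression)
  F[0-2] = +2137.6206 N (tension)
  F[1-2] = -4066.3765 N (compression)
  Rx@0 = -1361.8900 N
  Ry@0 = +1331.8099 N
  Ry@2 = +3459.1901 N

-4066.377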